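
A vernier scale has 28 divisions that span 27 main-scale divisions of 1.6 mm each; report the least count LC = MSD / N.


LC = MSD / n_div
= 1.6 / 28
= 0.0571

0.0571


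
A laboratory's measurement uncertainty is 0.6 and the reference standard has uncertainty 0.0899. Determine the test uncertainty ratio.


TUR = u_lab / u_ref
= 0.6 / 0.0899
= 6.6741

6.6741


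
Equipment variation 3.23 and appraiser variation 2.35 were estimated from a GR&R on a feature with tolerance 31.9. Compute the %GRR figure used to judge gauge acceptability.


GRR = sqrt(EV^2 + AV^2) = sqrt(3.23^2 + 2.35^2) = 3.9944211
%GRR = GRR / tol * 100 = 3.9944211 / 31.9 * 100
%GRR = 12.5217

12.5217


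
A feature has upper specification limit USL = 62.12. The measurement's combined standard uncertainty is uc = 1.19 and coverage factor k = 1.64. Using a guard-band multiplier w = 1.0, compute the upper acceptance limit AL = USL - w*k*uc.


U = k * uc = 1.64 * 1.19 = 1.9516
guard band g = w * U = 1.0 * 1.9516 = 1.9516
AL = USL - g = 62.12 - 1.9516
AL = 60.1684

60.1684


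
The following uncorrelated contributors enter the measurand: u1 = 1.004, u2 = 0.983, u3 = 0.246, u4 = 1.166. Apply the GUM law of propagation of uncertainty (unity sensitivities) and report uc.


uc = sqrt(1.004^2 + 0.983^2 + 0.246^2 + 1.166^2)
uc = sqrt(3.394377)
uc = 1.8424

1.8424


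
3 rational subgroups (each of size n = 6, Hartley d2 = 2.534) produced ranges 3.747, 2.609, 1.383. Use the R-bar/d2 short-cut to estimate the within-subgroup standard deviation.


R_bar = (3.747 + 2.609 + 1.383) / 3
R_bar = 7.739 / 3 = 2.5796667
sigma_hat = R_bar / d2 = 2.5796667 / 2.534 = 1.0180

1.0180


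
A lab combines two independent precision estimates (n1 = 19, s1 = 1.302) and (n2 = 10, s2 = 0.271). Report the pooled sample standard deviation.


s_p = sqrt(((n1-1)*s1^2 + (n2-1)*s2^2) / (n1+n2-2))
numerator = (19-1)*1.302^2 + (10-1)*0.271^2 = 30.513672 + 0.660969 = 31.174641
denominator = 19 + 10 - 2 = 27
s_p^2 = 31.174641 / 27 = 1.1546163
s_p = sqrt(1.1546163) = 1.0745

1.0745


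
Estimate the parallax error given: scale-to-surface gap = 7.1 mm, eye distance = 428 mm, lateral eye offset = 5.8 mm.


error = h * offset / d
= 7.1 * 5.8 / 428
= 0.0962

0.0962


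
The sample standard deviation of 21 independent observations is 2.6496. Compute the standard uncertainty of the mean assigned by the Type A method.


u_A = s / sqrt(n)
u_A = 2.6496 / sqrt(21)
u_A = 2.6496 / 4.5825757
u_A = 0.5782

0.5782


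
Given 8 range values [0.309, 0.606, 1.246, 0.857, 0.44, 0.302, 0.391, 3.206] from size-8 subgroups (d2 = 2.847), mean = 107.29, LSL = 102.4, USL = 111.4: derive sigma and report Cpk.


R_bar = (0.309 + 0.606 + 1.246 + 0.857 + 0.44 + 0.302 + 0.391 + 3.206) / 8 = 0.919625
sigma = R_bar / d2 = 0.919625 / 2.847 = 0.32301545
Cp = (USL - LSL)/(6*sigma) = (111.4 - 102.4)/(6*0.32301545) = 4.6437
Cpu = (111.4 - 107.29)/(3*0.32301545) = 4.2413
Cpl = (107.29 - 102.4)/(3*0.32301545) = 5.0462
Cpk = min(Cpu, Cpl) = 4.2413

4.2413


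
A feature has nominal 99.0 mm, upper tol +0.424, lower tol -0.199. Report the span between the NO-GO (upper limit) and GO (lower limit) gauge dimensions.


GO = nominal - lower_tol (smallest hole = maximum material condition)
GO = 99.0 - 0.199 = 98.801
NO-GO = nominal + upper_tol (largest hole = least material condition)
NO-GO = 99.0 + 0.424 = 99.424
spread = NO-GO - GO = 99.424 - 98.801 = 0.6230

0.6230


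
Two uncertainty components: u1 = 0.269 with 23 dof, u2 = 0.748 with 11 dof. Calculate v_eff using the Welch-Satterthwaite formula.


uc = sqrt(u1^2 + u2^2) = sqrt(0.269^2 + 0.748^2) = 0.79489936
v_eff = uc^4 / (u1^4/v1 + u2^4/v2)
= 0.79489936^4 / (0.269^4/23 + 0.748^4/11)
= 0.39925337 / 0.028686269
v_eff = 13.9179

13.9179


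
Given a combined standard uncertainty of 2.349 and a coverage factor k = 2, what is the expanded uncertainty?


U = k * uc
U = 2 * 2.349
U = 4.6980

4.6980


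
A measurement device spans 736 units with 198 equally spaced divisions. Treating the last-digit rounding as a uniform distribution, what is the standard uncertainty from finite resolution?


resolution = range / divisions
resolution = 736 / 198 = 3.7171717
u_res = resolution / (2*sqrt(3))
u_res = 3.7171717 / 3.4641016
u_res = 1.0731

1.0731


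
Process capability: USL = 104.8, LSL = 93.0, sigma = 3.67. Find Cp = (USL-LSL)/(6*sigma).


Cp = (USL - LSL) / (6 * sigma)
= (104.8 - 93.0) / (6 * 3.67)
= 11.8000 / 22.0200
= 0.5359

0.5359


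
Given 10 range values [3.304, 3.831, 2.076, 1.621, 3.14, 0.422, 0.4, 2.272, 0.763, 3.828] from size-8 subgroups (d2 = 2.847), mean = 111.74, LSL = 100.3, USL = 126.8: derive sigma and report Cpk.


R_bar = (3.304 + 3.831 + 2.076 + 1.621 + 3.14 + 0.422 + 0.4 + 2.272 + 0.763 + 3.828) / 10 = 2.1657
sigma = R_bar / d2 = 2.1657 / 2.847 = 0.76069547
Cp = (USL - LSL)/(6*sigma) = (126.8 - 100.3)/(6*0.76069547) = 5.8061
Cpu = (126.8 - 111.74)/(3*0.76069547) = 6.5992
Cpl = (111.74 - 100.3)/(3*0.76069547) = 5.0130
Cpk = min(Cpu, Cpl) = 5.0130

5.0130


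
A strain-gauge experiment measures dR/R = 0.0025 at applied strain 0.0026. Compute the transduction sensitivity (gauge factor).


GF = (dR/R) / epsilon
= 0.0025 / 0.0026
= 0.9615

0.9615


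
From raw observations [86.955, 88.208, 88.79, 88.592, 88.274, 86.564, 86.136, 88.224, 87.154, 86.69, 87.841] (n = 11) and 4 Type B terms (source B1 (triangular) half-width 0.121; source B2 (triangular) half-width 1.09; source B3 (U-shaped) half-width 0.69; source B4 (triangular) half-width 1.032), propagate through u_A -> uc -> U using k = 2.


mean = (86.955 + 88.208 + 88.79 + 88.592 + 88.274 + 86.564 + 86.136 + 88.224 + 87.154 + 86.69 + 87.841) / 11 = 87.58436364
s = sqrt(sum((x - mean)^2)/(n-1)) = 0.91260641
u_A = s / sqrt(n) = 0.91260641 / sqrt(11) = 0.27516119
u_B1 = 0.121 / sqrt(6) = 0.049398043
u_B2 = 1.09 / sqrt(6) = 0.44499064
u_B3 = 0.69 / sqrt(2) = 0.48790368
u_B4 = 1.032 / sqrt(6) = 0.42131224
uc = sqrt(0.27516119^2 + 0.049398043^2 + 0.44499064^2 + 0.48790368^2 + 0.42131224^2) = 0.83169978
U = k * uc = 2 * 0.83169978
U = 1.6634

1.6634


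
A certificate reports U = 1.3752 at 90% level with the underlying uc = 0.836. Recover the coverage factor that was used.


k = U / uc
k = 1.3752 / 0.836
k = 1.645

1.645


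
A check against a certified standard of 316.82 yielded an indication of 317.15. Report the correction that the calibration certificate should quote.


Correction = standard - reading
= 316.82 - 317.15
= -0.3300

-0.3300


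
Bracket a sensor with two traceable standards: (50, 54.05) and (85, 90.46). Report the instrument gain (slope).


slope = (y2 - y1) / (x2 - x1)
= (90.46 - 54.05) / (85 - 50)
= 36.4100 / 35
= 1.0403

1.0403


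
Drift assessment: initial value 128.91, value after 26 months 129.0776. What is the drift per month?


rate = (v2 - v1) / months
= (129.0776 - 128.91) / 26
= 0.1676 / 26
= 0.0064

0.0064


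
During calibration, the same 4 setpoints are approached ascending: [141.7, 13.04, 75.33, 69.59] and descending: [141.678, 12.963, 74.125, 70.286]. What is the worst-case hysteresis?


|141.7 - 141.678| = 0.0220
|13.04 - 12.963| = 0.0770
|75.33 - 74.125| = 1.2050
|69.59 - 70.286| = 0.6960
hysteresis = max(diffs) = 1.2050

1.2050


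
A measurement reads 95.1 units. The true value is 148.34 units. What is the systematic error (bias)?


Systematic error = measured - true
= 95.1 - 148.34
= -53.2400

-53.2400


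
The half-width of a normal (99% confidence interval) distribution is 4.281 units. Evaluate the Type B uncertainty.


u_B = half_width / 2.576
u_B = 4.281 / 2.576
u_B = 1.6619

1.6619


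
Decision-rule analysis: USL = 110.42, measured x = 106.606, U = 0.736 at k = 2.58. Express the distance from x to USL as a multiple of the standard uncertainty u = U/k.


u = U / k = 0.736 / 2.58 = 0.28527132
margin = |USL - x| = |110.42 - 106.606| = 3.814
z = margin / u = 3.814 / 0.28527132
z = 13.3697

13.3697


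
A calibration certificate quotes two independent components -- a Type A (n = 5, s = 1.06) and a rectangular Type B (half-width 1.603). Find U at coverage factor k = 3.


u_A = s / sqrt(n) = 1.06 / sqrt(5) = 0.47404641
u_B = half_width / sqrt(3) = 1.603 / sqrt(3) = 0.92549248
uc = sqrt(u_A^2 + u_B^2) = sqrt(0.47404641^2 + 0.92549248^2) = 1.0398348
U = k * uc = 3 * 1.0398348
U = 3.1195

3.1195


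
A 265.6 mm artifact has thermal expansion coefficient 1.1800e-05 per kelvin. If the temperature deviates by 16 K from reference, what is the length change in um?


dL = L * alpha * dT
= 265.6 * 1.1800e-05 * 16
= 0.0501453 mm
dL_um = 0.0501453 * 1000 = 50.1453 um

50.1453


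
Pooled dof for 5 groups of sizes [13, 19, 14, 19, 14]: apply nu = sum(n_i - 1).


nu = sum_i (n_i - 1)
nu = ((13 - 1) + (19 - 1) + (14 - 1) + (19 - 1) + (14 - 1))
nu = 12 + 18 + 13 + 18 + 13
nu = 74

74


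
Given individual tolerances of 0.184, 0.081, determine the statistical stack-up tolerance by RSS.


RSS = sqrt(0.184^2 + 0.081^2)
= sqrt(0.040417)
= 0.2010

0.2010


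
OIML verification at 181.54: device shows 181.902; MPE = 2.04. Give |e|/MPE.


e = indication - reference = 181.902 - 181.54 = 0.3620
|e| = 0.3620
ratio = |e| / MPE = 0.3620 / 2.04
ratio = 0.1775

0.1775


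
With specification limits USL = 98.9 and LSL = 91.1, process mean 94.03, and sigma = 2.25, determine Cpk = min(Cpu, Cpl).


Cpu = (USL - mean) / (3*sigma) = (98.9 - 94.03) / (3*2.25) = 0.7215
Cpl = (mean - LSL) / (3*sigma) = (94.03 - 91.1) / (3*2.25) = 0.4341
Cpk = min(Cpu, Cpl) = 0.4341

0.4341


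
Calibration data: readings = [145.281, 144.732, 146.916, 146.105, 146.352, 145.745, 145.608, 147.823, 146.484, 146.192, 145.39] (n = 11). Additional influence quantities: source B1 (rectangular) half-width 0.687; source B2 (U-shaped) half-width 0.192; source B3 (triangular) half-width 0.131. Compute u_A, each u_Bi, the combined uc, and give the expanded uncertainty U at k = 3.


mean = (145.281 + 144.732 + 146.916 + 146.105 + 146.352 + 145.745 + 145.608 + 147.823 + 146.484 + 146.192 + 145.39) / 11 = 146.0570909
s = sqrt(sum((x - mean)^2)/(n-1)) = 0.85136096
u_A = s / sqrt(n) = 0.85136096 / sqrt(11) = 0.25669499
u_B1 = 0.687 / sqrt(3) = 0.39663963
u_B2 = 0.192 / sqrt(2) = 0.1357645
u_B3 = 0.131 / sqrt(6) = 0.053480526
uc = sqrt(0.25669499^2 + 0.39663963^2 + 0.1357645^2 + 0.053480526^2) = 0.49447698
U = k * uc = 3 * 0.49447698
U = 1.4834

1.4834


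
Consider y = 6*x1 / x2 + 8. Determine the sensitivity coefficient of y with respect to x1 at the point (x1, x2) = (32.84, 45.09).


y = 6*x1 / x2 + 8
dy/dx1 = 6/x2
Evaluate at x2 = 45.09: c1 = 6 / 45.09
c1 = 0.1331

0.1331


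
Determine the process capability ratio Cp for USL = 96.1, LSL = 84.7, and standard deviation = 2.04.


Cp = (USL - LSL) / (6 * sigma)
= (96.1 - 84.7) / (6 * 2.04)
= 11.4000 / 12.2400
= 0.9314

0.9314


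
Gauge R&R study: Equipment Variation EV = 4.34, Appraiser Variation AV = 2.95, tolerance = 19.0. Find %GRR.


GRR = sqrt(EV^2 + AV^2) = sqrt(4.34^2 + 2.95^2) = 5.2476757
%GRR = GRR / tol * 100 = 5.2476757 / 19.0 * 100
%GRR = 27.6193

27.6193


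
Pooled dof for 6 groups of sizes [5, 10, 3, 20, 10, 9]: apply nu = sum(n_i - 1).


nu = sum_i (n_i - 1)
nu = ((5 - 1) + (10 - 1) + (3 - 1) + (20 - 1) + (10 - 1) + (9 - 1))
nu = 4 + 9 + 2 + 19 + 9 + 8
nu = 51

51


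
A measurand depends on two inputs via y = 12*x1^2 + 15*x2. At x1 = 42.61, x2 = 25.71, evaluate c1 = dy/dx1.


y = 12*x1^2 + 15*x2
dy/dx1 = 2*12*x1
Evaluate at x1 = 42.61: c1 = 24 * 42.61
c1 = 1022.6400

1022.6400


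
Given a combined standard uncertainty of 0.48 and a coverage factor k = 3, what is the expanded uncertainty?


U = k * uc
U = 3 * 0.48
U = 1.4400

1.4400


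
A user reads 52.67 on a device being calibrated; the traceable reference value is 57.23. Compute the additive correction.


Correction = standard - reading
= 57.23 - 52.67
= 4.5600

4.5600


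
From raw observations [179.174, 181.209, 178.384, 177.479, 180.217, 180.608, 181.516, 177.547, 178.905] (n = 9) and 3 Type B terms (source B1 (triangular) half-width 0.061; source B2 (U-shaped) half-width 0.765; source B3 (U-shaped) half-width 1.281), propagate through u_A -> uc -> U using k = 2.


mean = (179.174 + 181.209 + 178.384 + 177.479 + 180.217 + 180.608 + 181.516 + 177.547 + 178.905) / 9 = 179.4487778
s = sqrt(sum((x - mean)^2)/(n-1)) = 1.5127576
u_A = s / sqrt(n) = 1.5127576 / sqrt(9) = 0.50425253
u_B1 = 0.061 / sqrt(6) = 0.024903146
u_B2 = 0.765 / sqrt(2) = 0.54093669
u_B3 = 1.281 / sqrt(2) = 0.90580379
uc = sqrt(0.50425253^2 + 0.024903146^2 + 0.54093669^2 + 0.90580379^2) = 1.1696084
U = k * uc = 2 * 1.1696084
U = 2.3392

2.3392


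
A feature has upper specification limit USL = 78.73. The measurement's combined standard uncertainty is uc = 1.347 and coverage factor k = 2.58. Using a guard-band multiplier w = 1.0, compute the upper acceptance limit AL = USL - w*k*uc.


U = k * uc = 2.58 * 1.347 = 3.47526
guard band g = w * U = 1.0 * 3.47526 = 3.47526
AL = USL - g = 78.73 - 3.47526
AL = 75.2547

75.2547


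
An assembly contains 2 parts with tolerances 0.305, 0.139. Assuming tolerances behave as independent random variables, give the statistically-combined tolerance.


RSS = sqrt(0.305^2 + 0.139^2)
= sqrt(0.112346)
= 0.3352

0.3352


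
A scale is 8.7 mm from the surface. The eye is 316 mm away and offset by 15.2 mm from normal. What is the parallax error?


error = h * offset / d
= 8.7 * 15.2 / 316
= 0.4185

0.4185


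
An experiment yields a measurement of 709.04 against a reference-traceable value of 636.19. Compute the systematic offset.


Systematic error = measured - true
= 709.04 - 636.19
= 72.8500

72.8500


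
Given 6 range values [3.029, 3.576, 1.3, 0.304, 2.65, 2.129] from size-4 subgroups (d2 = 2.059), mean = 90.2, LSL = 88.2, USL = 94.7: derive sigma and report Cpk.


R_bar = (3.029 + 3.576 + 1.3 + 0.304 + 2.65 + 2.129) / 6 = 2.1646667
sigma = R_bar / d2 = 2.1646667 / 2.059 = 1.0513194
Cp = (USL - LSL)/(6*sigma) = (94.7 - 88.2)/(6*1.0513194) = 1.0305
Cpu = (94.7 - 90.2)/(3*1.0513194) = 1.4268
Cpl = (90.2 - 88.2)/(3*1.0513194) = 0.6341
Cpk = min(Cpu, Cpl) = 0.6341

0.6341


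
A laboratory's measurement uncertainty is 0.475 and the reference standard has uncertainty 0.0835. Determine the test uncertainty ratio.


TUR = u_lab / u_ref
= 0.475 / 0.0835
= 5.6886

5.6886


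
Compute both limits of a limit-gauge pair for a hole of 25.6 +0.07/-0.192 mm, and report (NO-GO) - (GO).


GO = nominal - lower_tol (smallest hole = maximum material condition)
GO = 25.6 - 0.192 = 25.408
NO-GO = nominal + upper_tol (largest hole = least material condition)
NO-GO = 25.6 + 0.07 = 25.67
spread = NO-GO - GO = 25.67 - 25.408 = 0.2620

0.2620


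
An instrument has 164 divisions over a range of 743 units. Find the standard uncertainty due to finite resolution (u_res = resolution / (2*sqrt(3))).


resolution = range / divisions
resolution = 743 / 164 = 4.5304878
u_res = resolution / (2*sqrt(3))
u_res = 4.5304878 / 3.4641016
u_res = 1.3078

1.3078


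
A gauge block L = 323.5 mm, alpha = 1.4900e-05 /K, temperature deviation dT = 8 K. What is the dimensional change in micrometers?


dL = L * alpha * dT
= 323.5 * 1.4900e-05 * 8
= 0.0385612 mm
dL_um = 0.0385612 * 1000 = 38.5612 um

38.5612


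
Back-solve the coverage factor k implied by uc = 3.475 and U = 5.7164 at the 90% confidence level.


k = U / uc
k = 5.7164 / 3.475
k = 1.645

1.645


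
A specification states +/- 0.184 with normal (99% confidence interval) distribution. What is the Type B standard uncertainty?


u_B = half_width / 2.576
u_B = 0.184 / 2.576
u_B = 0.0714

0.0714


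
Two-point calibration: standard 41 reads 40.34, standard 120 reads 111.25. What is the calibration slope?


slope = (y2 - y1) / (x2 - x1)
= (111.25 - 40.34) / (120 - 41)
= 70.9100 / 79
= 0.8976

0.8976


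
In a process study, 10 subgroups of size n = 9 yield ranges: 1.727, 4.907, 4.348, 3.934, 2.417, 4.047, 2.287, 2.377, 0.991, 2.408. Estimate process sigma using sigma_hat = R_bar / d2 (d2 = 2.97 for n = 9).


R_bar = (1.727 + 4.907 + 4.348 + 3.934 + 2.417 + 4.047 + 2.287 + 2.377 + 0.991 + 2.408) / 10
R_bar = 29.443 / 10 = 2.9443
sigma_hat = R_bar / d2 = 2.9443 / 2.97 = 0.9913

0.9913


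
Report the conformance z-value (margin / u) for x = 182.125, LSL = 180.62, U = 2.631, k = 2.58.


u = U / k = 2.631 / 2.58 = 1.0197674
margin = |LSL - x| = |180.62 - 182.125| = 1.505
z = margin / u = 1.505 / 1.0197674
z = 1.4758

1.4758


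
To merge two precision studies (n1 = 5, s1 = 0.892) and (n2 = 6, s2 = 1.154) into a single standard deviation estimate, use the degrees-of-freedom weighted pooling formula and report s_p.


s_p = sqrt(((n1-1)*s1^2 + (n2-1)*s2^2) / (n1+n2-2))
numerator = (5-1)*0.892^2 + (6-1)*1.154^2 = 3.182656 + 6.65858 = 9.841236
denominator = 5 + 6 - 2 = 9
s_p^2 = 9.841236 / 9 = 1.0934707
s_p = sqrt(1.0934707) = 1.0457

1.0457


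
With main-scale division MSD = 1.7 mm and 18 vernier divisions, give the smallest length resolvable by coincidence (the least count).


LC = MSD / n_div
= 1.7 / 18
= 0.0944

0.0944


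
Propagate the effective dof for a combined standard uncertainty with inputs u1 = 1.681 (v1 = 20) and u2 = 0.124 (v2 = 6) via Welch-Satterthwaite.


uc = sqrt(u1^2 + u2^2) = sqrt(1.681^2 + 0.124^2) = 1.6855673
v_eff = uc^4 / (u1^4/v1 + u2^4/v2)
= 1.6855673^4 / (1.681^4/20 + 0.124^4/6)
= 8.0720602 / 0.39928567
v_eff = 20.2163

20.2163


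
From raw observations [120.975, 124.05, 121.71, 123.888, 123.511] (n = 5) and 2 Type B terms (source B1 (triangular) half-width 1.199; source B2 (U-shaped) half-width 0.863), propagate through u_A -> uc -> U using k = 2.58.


mean = (120.975 + 124.05 + 121.71 + 123.888 + 123.511) / 5 = 122.8268
s = sqrt(sum((x - mean)^2)/(n-1)) = 1.3934578
u_A = s / sqrt(n) = 1.3934578 / sqrt(5) = 0.62317327
u_B1 = 1.199 / sqrt(6) = 0.4894897
u_B2 = 0.863 / sqrt(2) = 0.61023315
uc = sqrt(0.62317327^2 + 0.4894897^2 + 0.61023315^2) = 1.0001648
U = k * uc = 2.58 * 1.0001648
U = 2.5804

2.5804


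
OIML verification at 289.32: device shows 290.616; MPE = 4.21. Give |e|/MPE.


e = indication - reference = 290.616 - 289.32 = 1.2960
|e| = 1.2960
ratio = |e| / MPE = 1.2960 / 4.21
ratio = 0.3078

0.3078


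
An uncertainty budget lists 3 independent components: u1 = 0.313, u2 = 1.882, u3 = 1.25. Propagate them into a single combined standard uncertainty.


uc = sqrt(0.313^2 + 1.882^2 + 1.25^2)
uc = sqrt(5.202393)
uc = 2.2809

2.2809


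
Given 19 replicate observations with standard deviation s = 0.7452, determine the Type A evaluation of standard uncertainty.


u_A = s / sqrt(n)
u_A = 0.7452 / sqrt(19)
u_A = 0.7452 / 4.3588989
u_A = 0.1710

0.1710


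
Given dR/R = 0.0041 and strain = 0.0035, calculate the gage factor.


GF = (dR/R) / epsilon
= 0.0041 / 0.0035
= 1.1714

1.1714


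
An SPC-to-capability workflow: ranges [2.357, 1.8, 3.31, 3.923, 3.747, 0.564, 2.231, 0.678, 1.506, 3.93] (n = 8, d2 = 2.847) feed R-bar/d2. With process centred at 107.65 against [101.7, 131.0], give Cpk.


R_bar = (2.357 + 1.8 + 3.31 + 3.923 + 3.747 + 0.564 + 2.231 + 0.678 + 1.506 + 3.93) / 10 = 2.4046
sigma = R_bar / d2 = 2.4046 / 2.847 = 0.84460836
Cp = (USL - LSL)/(6*sigma) = (131.0 - 101.7)/(6*0.84460836) = 5.7818
Cpu = (131.0 - 107.65)/(3*0.84460836) = 9.2153
Cpl = (107.65 - 101.7)/(3*0.84460836) = 2.3482
Cpk = min(Cpu, Cpl) = 2.3482

2.3482


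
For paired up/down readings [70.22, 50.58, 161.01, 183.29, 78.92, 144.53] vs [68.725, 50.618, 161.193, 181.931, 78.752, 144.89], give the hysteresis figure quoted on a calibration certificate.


|70.22 - 68.725| = 1.4950
|50.58 - 50.618| = 0.0380
|161.01 - 161.193| = 0.1830
|183.29 - 181.931| = 1.3590
|78.92 - 78.752| = 0.1680
|144.53 - 144.89| = 0.3600
hysteresis = max(diffs) = 1.4950

1.4950


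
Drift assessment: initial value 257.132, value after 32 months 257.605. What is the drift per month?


rate = (v2 - v1) / months
= (257.605 - 257.132) / 32
= 0.4730 / 32
= 0.0148

0.0148


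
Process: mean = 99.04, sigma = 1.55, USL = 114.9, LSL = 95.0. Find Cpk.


Cpu = (USL - mean) / (3*sigma) = (114.9 - 99.04) / (3*1.55) = 3.4108
Cpl = (mean - LSL) / (3*sigma) = (99.04 - 95.0) / (3*1.55) = 0.8688
Cpk = min(Cpu, Cpl) = 0.8688

0.8688


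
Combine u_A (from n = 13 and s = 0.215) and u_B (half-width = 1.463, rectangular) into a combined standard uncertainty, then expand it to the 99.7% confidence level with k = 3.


u_A = s / sqrt(n) = 0.215 / sqrt(13) = 0.059630271
u_B = half_width / sqrt(3) = 1.463 / sqrt(3) = 0.84466344
uc = sqrt(u_A^2 + u_B^2) = sqrt(0.059630271^2 + 0.84466344^2) = 0.84676567
U = k * uc = 3 * 0.84676567
U = 2.5403

2.5403


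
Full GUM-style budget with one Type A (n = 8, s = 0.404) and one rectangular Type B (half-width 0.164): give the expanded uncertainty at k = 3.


u_A = s / sqrt(n) = 0.404 / sqrt(8) = 0.14283557
u_B = half_width / sqrt(3) = 0.164 / sqrt(3) = 0.094685444
uc = sqrt(u_A^2 + u_B^2) = sqrt(0.14283557^2 + 0.094685444^2) = 0.171369
U = k * uc = 3 * 0.171369
U = 0.5141

0.5141


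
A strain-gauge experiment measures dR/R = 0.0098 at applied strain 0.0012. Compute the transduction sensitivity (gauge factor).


GF = (dR/R) / epsilon
= 0.0098 / 0.0012
= 8.1667

8.1667


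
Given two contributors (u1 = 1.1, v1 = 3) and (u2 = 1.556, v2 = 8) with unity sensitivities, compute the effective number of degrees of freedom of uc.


uc = sqrt(u1^2 + u2^2) = sqrt(1.1^2 + 1.556^2) = 1.905554
v_eff = uc^4 / (u1^4/v1 + u2^4/v2)
= 1.905554^4 / (1.1^4/3 + 1.556^4/8)
= 13.185149 / 1.2207708
v_eff = 10.8007

10.8007


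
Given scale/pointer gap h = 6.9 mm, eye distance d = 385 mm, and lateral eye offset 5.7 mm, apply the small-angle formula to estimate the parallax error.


error = h * offset / d
= 6.9 * 5.7 / 385
= 0.1022

0.1022


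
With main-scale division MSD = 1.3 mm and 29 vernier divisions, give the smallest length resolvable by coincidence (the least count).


LC = MSD / n_div
= 1.3 / 29
= 0.0448

0.0448


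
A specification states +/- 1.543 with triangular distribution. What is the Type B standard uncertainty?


u_B = half_width / sqrt(6)
u_B = 1.543 / 2.4494897
u_B = 0.6299

0.6299


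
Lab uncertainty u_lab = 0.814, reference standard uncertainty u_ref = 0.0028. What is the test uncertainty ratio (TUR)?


TUR = u_lab / u_ref
= 0.814 / 0.0028
= 290.7143

290.7143


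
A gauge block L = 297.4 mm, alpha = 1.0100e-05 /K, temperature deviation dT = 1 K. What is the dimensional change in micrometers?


dL = L * alpha * dT
= 297.4 * 1.0100e-05 * 1
= 0.0030037 mm
dL_um = 0.0030037 * 1000 = 3.0037 um

3.0037


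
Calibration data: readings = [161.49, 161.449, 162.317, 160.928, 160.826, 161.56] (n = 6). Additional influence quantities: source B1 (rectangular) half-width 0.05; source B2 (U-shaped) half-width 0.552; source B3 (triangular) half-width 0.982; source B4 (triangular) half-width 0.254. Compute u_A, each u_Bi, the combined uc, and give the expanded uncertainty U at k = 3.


mean = (161.49 + 161.449 + 162.317 + 160.928 + 160.826 + 161.56) / 6 = 161.4283333
s = sqrt(sum((x - mean)^2)/(n-1)) = 0.53374776
u_A = s / sqrt(n) = 0.53374776 / sqrt(6) = 0.21790161
u_B1 = 0.05 / sqrt(3) = 0.028867513
u_B2 = 0.552 / sqrt(2) = 0.39032294
u_B3 = 0.982 / sqrt(6) = 0.40089982
u_B4 = 0.254 / sqrt(6) = 0.10369507
uc = sqrt(0.21790161^2 + 0.028867513^2 + 0.39032294^2 + 0.40089982^2 + 0.10369507^2) = 0.6100326
U = k * uc = 3 * 0.6100326
U = 1.8301

1.8301


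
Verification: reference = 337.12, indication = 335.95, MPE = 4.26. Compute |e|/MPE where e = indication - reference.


e = indication - reference = 335.95 - 337.12 = -1.1700
|e| = 1.1700
ratio = |e| / MPE = 1.1700 / 4.26
ratio = 0.2746

0.2746


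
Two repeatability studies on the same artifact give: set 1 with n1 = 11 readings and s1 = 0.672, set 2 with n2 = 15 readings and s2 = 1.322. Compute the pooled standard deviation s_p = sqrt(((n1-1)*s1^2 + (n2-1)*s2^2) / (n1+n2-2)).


s_p = sqrt(((n1-1)*s1^2 + (n2-1)*s2^2) / (n1+n2-2))
numerator = (11-1)*0.672^2 + (15-1)*1.322^2 = 4.51584 + 24.467576 = 28.983416
denominator = 11 + 15 - 2 = 24
s_p^2 = 28.983416 / 24 = 1.2076423
s_p = sqrt(1.2076423) = 1.0989

1.0989


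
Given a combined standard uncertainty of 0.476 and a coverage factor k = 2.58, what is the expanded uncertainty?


U = k * uc
U = 2.58 * 0.476
U = 1.2281

1.2281


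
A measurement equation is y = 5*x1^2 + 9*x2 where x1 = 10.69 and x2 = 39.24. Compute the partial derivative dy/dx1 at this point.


y = 5*x1^2 + 9*x2
dy/dx1 = 2*5*x1
Evaluate at x1 = 10.69: c1 = 10 * 10.69
c1 = 106.9000

106.9000


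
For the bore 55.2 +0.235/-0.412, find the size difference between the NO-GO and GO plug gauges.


GO = nominal - lower_tol (smallest hole = maximum material condition)
GO = 55.2 - 0.412 = 54.788
NO-GO = nominal + upper_tol (largest hole = least material condition)
NO-GO = 55.2 + 0.235 = 55.435
spread = NO-GO - GO = 55.435 - 54.788 = 0.6470

0.6470


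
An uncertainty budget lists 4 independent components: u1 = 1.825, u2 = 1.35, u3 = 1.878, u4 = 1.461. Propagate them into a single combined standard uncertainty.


uc = sqrt(1.825^2 + 1.35^2 + 1.878^2 + 1.461^2)
uc = sqrt(10.81453)
uc = 3.2885

3.2885


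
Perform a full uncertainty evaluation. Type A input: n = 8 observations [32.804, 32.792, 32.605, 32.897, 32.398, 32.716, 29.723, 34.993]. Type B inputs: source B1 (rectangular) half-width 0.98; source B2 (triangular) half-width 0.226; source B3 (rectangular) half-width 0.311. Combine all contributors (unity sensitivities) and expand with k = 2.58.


mean = (32.804 + 32.792 + 32.605 + 32.897 + 32.398 + 32.716 + 29.723 + 34.993) / 8 = 32.616
s = sqrt(sum((x - mean)^2)/(n-1)) = 1.4254074
u_A = s / sqrt(n) = 1.4254074 / sqrt(8) = 0.50395762
u_B1 = 0.98 / sqrt(3) = 0.56580326
u_B2 = 0.226 / sqrt(6) = 0.092264114
u_B3 = 0.311 / sqrt(3) = 0.17955593
uc = sqrt(0.50395762^2 + 0.56580326^2 + 0.092264114^2 + 0.17955593^2) = 0.78412984
U = k * uc = 2.58 * 0.78412984
U = 2.0231

2.0231


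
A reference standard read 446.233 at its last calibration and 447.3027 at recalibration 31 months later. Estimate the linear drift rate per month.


rate = (v2 - v1) / months
= (447.3027 - 446.233) / 31
= 1.0697 / 31
= 0.0345

0.0345


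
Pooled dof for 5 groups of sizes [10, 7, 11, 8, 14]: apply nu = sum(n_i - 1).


nu = sum_i (n_i - 1)
nu = ((10 - 1) + (7 - 1) + (11 - 1) + (8 - 1) + (14 - 1))
nu = 9 + 6 + 10 + 7 + 13
nu = 45

45


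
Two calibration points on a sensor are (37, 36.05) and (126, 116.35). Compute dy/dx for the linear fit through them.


slope = (y2 - y1) / (x2 - x1)
= (116.35 - 36.05) / (126 - 37)
= 80.3000 / 89
= 0.9022

0.9022


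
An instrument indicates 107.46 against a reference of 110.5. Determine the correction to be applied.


Correction = standard - reading
= 110.5 - 107.46
= 3.0400

3.0400


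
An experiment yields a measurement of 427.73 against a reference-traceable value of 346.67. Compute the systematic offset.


Systematic error = measured - true
= 427.73 - 346.67
= 81.0600

81.0600


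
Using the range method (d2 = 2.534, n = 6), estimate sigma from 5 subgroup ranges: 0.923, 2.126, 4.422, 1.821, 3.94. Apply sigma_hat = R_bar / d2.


R_bar = (0.923 + 2.126 + 4.422 + 1.821 + 3.94) / 5
R_bar = 13.232 / 5 = 2.6464
sigma_hat = R_bar / d2 = 2.6464 / 2.534 = 1.0444

1.0444


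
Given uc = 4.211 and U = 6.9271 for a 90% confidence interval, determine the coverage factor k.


k = U / uc
k = 6.9271 / 4.211
k = 1.645

1.645


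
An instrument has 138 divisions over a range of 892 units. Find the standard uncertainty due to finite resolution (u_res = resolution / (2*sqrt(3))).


resolution = range / divisions
resolution = 892 / 138 = 6.4637681
u_res = resolution / (2*sqrt(3))
u_res = 6.4637681 / 3.4641016
u_res = 1.8659

1.8659


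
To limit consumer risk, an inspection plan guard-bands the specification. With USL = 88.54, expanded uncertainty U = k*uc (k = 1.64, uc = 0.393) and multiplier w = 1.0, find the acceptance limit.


U = k * uc = 1.64 * 0.393 = 0.64452
guard band g = w * U = 1.0 * 0.64452 = 0.64452
AL = USL - g = 88.54 - 0.64452
AL = 87.8955

87.8955


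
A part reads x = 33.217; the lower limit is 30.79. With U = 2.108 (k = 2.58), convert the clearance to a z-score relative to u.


u = U / k = 2.108 / 2.58 = 0.81705426
margin = |LSL - x| = |30.79 - 33.217| = 2.427
z = margin / u = 2.427 / 0.81705426
z = 2.9704

2.9704


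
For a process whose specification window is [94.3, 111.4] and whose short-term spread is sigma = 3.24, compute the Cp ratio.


Cp = (USL - LSL) / (6 * sigma)
= (111.4 - 94.3) / (6 * 3.24)
= 17.1000 / 19.4400
= 0.8796

0.8796


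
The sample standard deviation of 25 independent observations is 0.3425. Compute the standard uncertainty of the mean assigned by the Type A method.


u_A = s / sqrt(n)
u_A = 0.3425 / sqrt(25)
u_A = 0.3425 / 5
u_A = 0.0685

0.0685


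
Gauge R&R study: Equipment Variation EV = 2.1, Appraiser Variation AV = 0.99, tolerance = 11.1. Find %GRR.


GRR = sqrt(EV^2 + AV^2) = sqrt(2.1^2 + 0.99^2) = 2.3216589
%GRR = GRR / tol * 100 = 2.3216589 / 11.1 * 100
%GRR = 20.9158

20.9158


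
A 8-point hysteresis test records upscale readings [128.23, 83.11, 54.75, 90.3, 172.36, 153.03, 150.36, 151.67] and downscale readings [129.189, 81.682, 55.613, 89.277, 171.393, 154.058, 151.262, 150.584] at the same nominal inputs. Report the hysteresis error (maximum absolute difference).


|128.23 - 129.189| = 0.9590
|83.11 - 81.682| = 1.4280
|54.75 - 55.613| = 0.8630
|90.3 - 89.277| = 1.0230
|172.36 - 171.393| = 0.9670
|153.03 - 154.058| = 1.0280
|150.36 - 151.262| = 0.9020
|151.67 - 150.584| = 1.0860
hysteresis = max(diffs) = 1.4280

1.4280


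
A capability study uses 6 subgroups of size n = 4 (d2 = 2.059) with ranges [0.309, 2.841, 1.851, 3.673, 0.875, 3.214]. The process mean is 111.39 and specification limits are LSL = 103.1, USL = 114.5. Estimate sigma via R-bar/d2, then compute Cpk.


R_bar = (0.309 + 2.841 + 1.851 + 3.673 + 0.875 + 3.214) / 6 = 2.1271667
sigma = R_bar / d2 = 2.1271667 / 2.059 = 1.0331067
Cp = (USL - LSL)/(6*sigma) = (114.5 - 103.1)/(6*1.0331067) = 1.8391
Cpu = (114.5 - 111.39)/(3*1.0331067) = 1.0034
Cpl = (111.39 - 103.1)/(3*1.0331067) = 2.6748
Cpk = min(Cpu, Cpl) = 1.0034

1.0034


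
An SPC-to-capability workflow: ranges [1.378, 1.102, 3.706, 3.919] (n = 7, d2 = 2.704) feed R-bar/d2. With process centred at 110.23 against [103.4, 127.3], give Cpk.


R_bar = (1.378 + 1.102 + 3.706 + 3.919) / 4 = 2.52625
sigma = R_bar / d2 = 2.52625 / 2.704 = 0.93426405
Cp = (USL - LSL)/(6*sigma) = (127.3 - 103.4)/(6*0.93426405) = 4.2636
Cpu = (127.3 - 110.23)/(3*0.93426405) = 6.0904
Cpl = (110.23 - 103.4)/(3*0.93426405) = 2.4369
Cpk = min(Cpu, Cpl) = 2.4369

2.4369


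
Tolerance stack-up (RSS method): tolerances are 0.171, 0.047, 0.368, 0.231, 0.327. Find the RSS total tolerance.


RSS = sqrt(0.171^2 + 0.047^2 + 0.368^2 + 0.231^2 + 0.327^2)
= sqrt(0.327164)
= 0.5720

0.5720


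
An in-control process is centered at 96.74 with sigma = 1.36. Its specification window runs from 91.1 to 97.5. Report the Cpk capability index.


Cpu = (USL - mean) / (3*sigma) = (97.5 - 96.74) / (3*1.36) = 0.1863
Cpl = (mean - LSL) / (3*sigma) = (96.74 - 91.1) / (3*1.36) = 1.3824
Cpk = min(Cpu, Cpl) = 0.1863

0.1863


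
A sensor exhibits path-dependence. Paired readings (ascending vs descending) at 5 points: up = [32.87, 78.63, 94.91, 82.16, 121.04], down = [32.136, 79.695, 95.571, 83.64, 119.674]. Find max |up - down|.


|32.87 - 32.136| = 0.7340
|78.63 - 79.695| = 1.0650
|94.91 - 95.571| = 0.6610
|82.16 - 83.64| = 1.4800
|121.04 - 119.674| = 1.3660
hysteresis = max(diffs) = 1.4800

1.4800


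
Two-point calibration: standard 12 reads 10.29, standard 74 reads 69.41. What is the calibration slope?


slope = (y2 - y1) / (x2 - x1)
= (69.41 - 10.29) / (74 - 12)
= 59.1200 / 62
= 0.9535

0.9535


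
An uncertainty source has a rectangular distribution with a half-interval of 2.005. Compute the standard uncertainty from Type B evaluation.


u_B = half_width / sqrt(3)
u_B = 2.005 / 1.7320508
u_B = 1.1576

1.1576


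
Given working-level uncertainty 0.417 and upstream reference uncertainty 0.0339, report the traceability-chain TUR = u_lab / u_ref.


TUR = u_lab / u_ref
= 0.417 / 0.0339
= 12.3009

12.3009


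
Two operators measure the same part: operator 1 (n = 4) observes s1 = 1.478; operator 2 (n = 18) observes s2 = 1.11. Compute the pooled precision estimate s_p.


s_p = sqrt(((n1-1)*s1^2 + (n2-1)*s2^2) / (n1+n2-2))
numerator = (4-1)*1.478^2 + (18-1)*1.11^2 = 6.553452 + 20.9457 = 27.499152
denominator = 4 + 18 - 2 = 20
s_p^2 = 27.499152 / 20 = 1.3749576
s_p = sqrt(1.3749576) = 1.1726

1.1726


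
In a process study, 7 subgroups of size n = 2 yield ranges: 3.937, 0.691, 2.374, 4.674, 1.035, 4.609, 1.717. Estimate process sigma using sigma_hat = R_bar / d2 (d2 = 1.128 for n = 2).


R_bar = (3.937 + 0.691 + 2.374 + 4.674 + 1.035 + 4.609 + 1.717) / 7
R_bar = 19.037 / 7 = 2.7195714
sigma_hat = R_bar / d2 = 2.7195714 / 1.128 = 2.4110

2.4110


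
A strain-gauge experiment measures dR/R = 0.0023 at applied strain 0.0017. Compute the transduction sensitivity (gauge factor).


GF = (dR/R) / epsilon
= 0.0023 / 0.0017
= 1.3529

1.3529


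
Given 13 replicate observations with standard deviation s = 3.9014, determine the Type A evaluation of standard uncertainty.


u_A = s / sqrt(n)
u_A = 3.9014 / sqrt(13)
u_A = 3.9014 / 3.6055513
u_A = 1.0821

1.0821


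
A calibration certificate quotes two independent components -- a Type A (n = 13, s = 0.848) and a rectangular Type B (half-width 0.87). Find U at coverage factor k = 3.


u_A = s / sqrt(n) = 0.848 / sqrt(13) = 0.23519288
u_B = half_width / sqrt(3) = 0.87 / sqrt(3) = 0.50229473
uc = sqrt(u_A^2 + u_B^2) = sqrt(0.23519288^2 + 0.50229473^2) = 0.55463113
U = k * uc = 3 * 0.55463113
U = 1.6639

1.6639


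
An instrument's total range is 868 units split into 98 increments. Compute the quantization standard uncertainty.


resolution = range / divisions
resolution = 868 / 98 = 8.8571429
u_res = resolution / (2*sqrt(3))
u_res = 8.8571429 / 3.4641016
u_res = 2.5568

2.5568


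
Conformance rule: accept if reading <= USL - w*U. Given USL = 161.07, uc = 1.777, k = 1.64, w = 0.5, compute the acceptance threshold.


U = k * uc = 1.64 * 1.777 = 2.91428
guard band g = w * U = 0.5 * 2.91428 = 1.45714
AL = USL - g = 161.07 - 1.45714
AL = 159.6129

159.6129


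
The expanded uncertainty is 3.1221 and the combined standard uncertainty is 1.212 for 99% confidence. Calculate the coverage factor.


k = U / uc
k = 3.1221 / 1.212
k = 2.576

2.576


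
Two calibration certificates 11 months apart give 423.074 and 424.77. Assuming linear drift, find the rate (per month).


rate = (v2 - v1) / months
= (424.77 - 423.074) / 11
= 1.6960 / 11
= 0.1542

0.1542


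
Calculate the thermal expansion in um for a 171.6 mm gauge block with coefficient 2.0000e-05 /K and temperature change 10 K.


dL = L * alpha * dT
= 171.6 * 2.0000e-05 * 10
= 0.0343200 mm
dL_um = 0.0343200 * 1000 = 34.3200 um

34.3200


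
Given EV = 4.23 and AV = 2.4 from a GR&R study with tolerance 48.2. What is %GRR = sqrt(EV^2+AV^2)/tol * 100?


GRR = sqrt(EV^2 + AV^2) = sqrt(4.23^2 + 2.4^2) = 4.8634247
%GRR = GRR / tol * 100 = 4.8634247 / 48.2 * 100
%GRR = 10.0901

10.0901


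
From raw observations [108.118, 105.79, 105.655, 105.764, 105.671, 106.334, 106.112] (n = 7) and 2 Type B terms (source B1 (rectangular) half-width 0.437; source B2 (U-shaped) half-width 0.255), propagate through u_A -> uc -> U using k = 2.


mean = (108.118 + 105.79 + 105.655 + 105.764 + 105.671 + 106.334 + 106.112) / 7 = 106.2062857
s = sqrt(sum((x - mean)^2)/(n-1)) = 0.87931881
u_A = s / sqrt(n) = 0.87931881 / sqrt(7) = 0.33235127
u_B1 = 0.437 / sqrt(3) = 0.25230207
u_B2 = 0.255 / sqrt(2) = 0.18031223
uc = sqrt(0.33235127^2 + 0.25230207^2 + 0.18031223^2) = 0.45456155
U = k * uc = 2 * 0.45456155
U = 0.9091

0.9091


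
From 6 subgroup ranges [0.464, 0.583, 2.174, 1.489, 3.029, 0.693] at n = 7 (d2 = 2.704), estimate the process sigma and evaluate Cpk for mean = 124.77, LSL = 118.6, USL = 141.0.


R_bar = (0.464 + 0.583 + 2.174 + 1.489 + 3.029 + 0.693) / 6 = 1.4053333
sigma = R_bar / d2 = 1.4053333 / 2.704 = 0.51972385
Cp = (USL - LSL)/(6*sigma) = (141.0 - 118.6)/(6*0.51972385) = 7.1833
Cpu = (141.0 - 124.77)/(3*0.51972385) = 10.4094
Cpl = (124.77 - 118.6)/(3*0.51972385) = 3.9572
Cpk = min(Cpu, Cpl) = 3.9572

3.9572


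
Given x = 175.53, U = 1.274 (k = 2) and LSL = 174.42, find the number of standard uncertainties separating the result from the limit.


u = U / k = 1.274 / 2 = 0.637
margin = |LSL - x| = |174.42 - 175.53| = 1.11
z = margin / u = 1.11 / 0.637
z = 1.7425

1.7425


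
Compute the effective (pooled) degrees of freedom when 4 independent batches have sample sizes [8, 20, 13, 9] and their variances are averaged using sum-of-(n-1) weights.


nu = sum_i (n_i - 1)
nu = ((8 - 1) + (20 - 1) + (13 - 1) + (9 - 1))
nu = 7 + 19 + 12 + 8
nu = 46

46


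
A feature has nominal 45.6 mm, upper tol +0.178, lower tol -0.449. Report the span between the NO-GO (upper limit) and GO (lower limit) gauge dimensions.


GO = nominal - lower_tol (smallest hole = maximum material condition)
GO = 45.6 - 0.449 = 45.151
NO-GO = nominal + upper_tol (largest hole = least material condition)
NO-GO = 45.6 + 0.178 = 45.778
spread = NO-GO - GO = 45.778 - 45.151 = 0.6270

0.6270


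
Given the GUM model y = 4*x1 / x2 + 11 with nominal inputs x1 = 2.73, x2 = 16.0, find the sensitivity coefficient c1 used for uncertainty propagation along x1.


y = 4*x1 / x2 + 11
dy/dx1 = 4/x2
Evaluate at x2 = 16.0: c1 = 4 / 16.0
c1 = 0.2500

0.2500


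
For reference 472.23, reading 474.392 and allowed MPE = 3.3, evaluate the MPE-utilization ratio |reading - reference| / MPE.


e = indication - reference = 474.392 - 472.23 = 2.1620
|e| = 2.1620
ratio = |e| / MPE = 2.1620 / 3.3
ratio = 0.6552

0.6552


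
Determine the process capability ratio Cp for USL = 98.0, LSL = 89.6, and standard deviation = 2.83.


Cp = (USL - LSL) / (6 * sigma)
= (98.0 - 89.6) / (6 * 2.83)
= 8.4000 / 16.9800
= 0.4947

0.4947


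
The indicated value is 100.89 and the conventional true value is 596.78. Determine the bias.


Systematic error = measured - true
= 100.89 - 596.78
= -495.8900

-495.8900


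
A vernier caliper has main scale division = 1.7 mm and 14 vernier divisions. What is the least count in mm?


LC = MSD / n_div
= 1.7 / 14
= 0.1214

0.1214


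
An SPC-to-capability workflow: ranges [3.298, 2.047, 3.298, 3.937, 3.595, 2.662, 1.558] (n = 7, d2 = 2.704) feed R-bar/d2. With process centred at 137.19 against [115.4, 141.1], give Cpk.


R_bar = (3.298 + 2.047 + 3.298 + 3.937 + 3.595 + 2.662 + 1.558) / 7 = 2.9135714
sigma = R_bar / d2 = 2.9135714 / 2.704 = 1.0775042
Cp = (USL - LSL)/(6*sigma) = (141.1 - 115.4)/(6*1.0775042) = 3.9752
Cpu = (141.1 - 137.19)/(3*1.0775042) = 1.2096
Cpl = (137.19 - 115.4)/(3*1.0775042) = 6.7409
Cpk = min(Cpu, Cpl) = 1.2096

1.2096


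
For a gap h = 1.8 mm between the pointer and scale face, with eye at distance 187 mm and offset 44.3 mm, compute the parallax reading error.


error = h * offset / d
= 1.8 * 44.3 / 187
= 0.4264

0.4264


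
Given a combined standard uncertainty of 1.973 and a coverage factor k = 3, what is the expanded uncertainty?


U = k * uc
U = 3 * 1.973
U = 5.9190

5.9190


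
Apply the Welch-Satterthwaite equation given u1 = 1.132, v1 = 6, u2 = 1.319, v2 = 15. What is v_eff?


uc = sqrt(u1^2 + u2^2) = sqrt(1.132^2 + 1.319^2) = 1.7381556
v_eff = uc^4 / (u1^4/v1 + u2^4/v2)
= 1.7381556^4 / (1.132^4/6 + 1.319^4/15)
= 9.1275581 / 0.47545913
v_eff = 19.1974

19.1974
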